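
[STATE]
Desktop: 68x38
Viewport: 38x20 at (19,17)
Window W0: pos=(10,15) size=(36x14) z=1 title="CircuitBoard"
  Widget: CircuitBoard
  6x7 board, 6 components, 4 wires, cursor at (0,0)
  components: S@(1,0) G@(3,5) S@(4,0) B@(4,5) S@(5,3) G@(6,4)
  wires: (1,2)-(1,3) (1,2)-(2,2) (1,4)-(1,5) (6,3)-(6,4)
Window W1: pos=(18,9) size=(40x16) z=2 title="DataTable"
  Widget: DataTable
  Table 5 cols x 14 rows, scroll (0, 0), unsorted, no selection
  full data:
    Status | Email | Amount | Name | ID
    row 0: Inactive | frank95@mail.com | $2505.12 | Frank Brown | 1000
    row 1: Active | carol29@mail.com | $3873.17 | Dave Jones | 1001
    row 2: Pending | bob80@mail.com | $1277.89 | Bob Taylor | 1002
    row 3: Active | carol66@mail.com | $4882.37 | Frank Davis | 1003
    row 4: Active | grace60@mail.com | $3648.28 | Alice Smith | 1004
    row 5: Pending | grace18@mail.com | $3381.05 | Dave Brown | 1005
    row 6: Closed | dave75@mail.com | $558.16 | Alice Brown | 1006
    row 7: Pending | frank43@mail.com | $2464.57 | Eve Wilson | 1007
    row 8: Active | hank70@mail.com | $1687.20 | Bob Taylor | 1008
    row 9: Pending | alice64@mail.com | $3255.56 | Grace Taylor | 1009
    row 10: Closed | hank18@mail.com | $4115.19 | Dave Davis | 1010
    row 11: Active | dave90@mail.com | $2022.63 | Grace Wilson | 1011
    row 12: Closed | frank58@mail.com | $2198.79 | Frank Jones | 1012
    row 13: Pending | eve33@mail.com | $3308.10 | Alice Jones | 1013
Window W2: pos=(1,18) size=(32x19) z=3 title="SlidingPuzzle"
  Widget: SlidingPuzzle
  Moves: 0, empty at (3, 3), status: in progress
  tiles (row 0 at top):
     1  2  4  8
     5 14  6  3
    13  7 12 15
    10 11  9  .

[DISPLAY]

Active  │carol66@mail.com│$4882.37│Fra
━━━━━━━━━━━━━┓60@mail.com│$3648.28│Ali
             ┃18@mail.com│$3381.05│Dav
─────────────┨5@mail.com │$558.16 │Ali
───┐         ┃43@mail.com│$2464.57│Eve
 8 │         ┃0@mail.com │$1687.20│Bob
───┤         ┃64@mail.com│$3255.56│Gra
 3 │         ┃━━━━━━━━━━━━━━━━━━━━━━━━
───┤         ┃  G         ┃           
15 │         ┃            ┃           
───┤         ┃  B         ┃           
   │         ┃━━━━━━━━━━━━┛           
───┘         ┃                        
             ┃                        
             ┃                        
             ┃                        
             ┃                        
             ┃                        
             ┃                        
━━━━━━━━━━━━━┛                        


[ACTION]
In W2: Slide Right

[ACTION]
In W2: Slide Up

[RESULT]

Active  │carol66@mail.com│$4882.37│Fra
━━━━━━━━━━━━━┓60@mail.com│$3648.28│Ali
             ┃18@mail.com│$3381.05│Dav
─────────────┨5@mail.com │$558.16 │Ali
───┐         ┃43@mail.com│$2464.57│Eve
 8 │         ┃0@mail.com │$1687.20│Bob
───┤         ┃64@mail.com│$3255.56│Gra
 3 │         ┃━━━━━━━━━━━━━━━━━━━━━━━━
───┤         ┃  G         ┃           
15 │         ┃            ┃           
───┤         ┃  B         ┃           
 9 │         ┃━━━━━━━━━━━━┛           
───┘         ┃                        
             ┃                        
             ┃                        
             ┃                        
             ┃                        
             ┃                        
             ┃                        
━━━━━━━━━━━━━┛                        


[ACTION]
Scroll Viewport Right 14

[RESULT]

rol66@mail.com│$4882.37│Fra┃          
━━┓60@mail.com│$3648.28│Ali┃          
  ┃18@mail.com│$3381.05│Dav┃          
──┨5@mail.com │$558.16 │Ali┃          
  ┃43@mail.com│$2464.57│Eve┃          
  ┃0@mail.com │$1687.20│Bob┃          
  ┃64@mail.com│$3255.56│Gra┃          
  ┃━━━━━━━━━━━━━━━━━━━━━━━━┛          
  ┃  G         ┃                      
  ┃            ┃                      
  ┃  B         ┃                      
  ┃━━━━━━━━━━━━┛                      
  ┃                                   
  ┃                                   
  ┃                                   
  ┃                                   
  ┃                                   
  ┃                                   
  ┃                                   
━━┛                                   


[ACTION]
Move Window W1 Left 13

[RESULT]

m│$4882.37│Fra┃┨                      
━━┓3648.28│Ali┃┃                      
  ┃3381.05│Dav┃┃                      
──┨558.16 │Ali┃┃                      
  ┃2464.57│Eve┃┃                      
  ┃1687.20│Bob┃┃                      
  ┃3255.56│Gra┃┃                      
  ┃━━━━━━━━━━━┛┃                      
  ┃  G         ┃                      
  ┃            ┃                      
  ┃  B         ┃                      
  ┃━━━━━━━━━━━━┛                      
  ┃                                   
  ┃                                   
  ┃                                   
  ┃                                   
  ┃                                   
  ┃                                   
  ┃                                   
━━┛                                   


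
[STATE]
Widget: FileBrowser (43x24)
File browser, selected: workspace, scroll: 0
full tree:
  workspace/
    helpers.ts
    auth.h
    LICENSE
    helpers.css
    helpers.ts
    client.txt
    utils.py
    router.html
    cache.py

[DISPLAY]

> [-] workspace/                           
    helpers.ts                             
    auth.h                                 
    LICENSE                                
    helpers.css                            
    helpers.ts                             
    client.txt                             
    utils.py                               
    router.html                            
    cache.py                               
                                           
                                           
                                           
                                           
                                           
                                           
                                           
                                           
                                           
                                           
                                           
                                           
                                           
                                           


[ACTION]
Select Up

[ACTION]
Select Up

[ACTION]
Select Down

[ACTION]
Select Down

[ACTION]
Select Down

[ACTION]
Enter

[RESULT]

  [-] workspace/                           
    helpers.ts                             
    auth.h                                 
  > LICENSE                                
    helpers.css                            
    helpers.ts                             
    client.txt                             
    utils.py                               
    router.html                            
    cache.py                               
                                           
                                           
                                           
                                           
                                           
                                           
                                           
                                           
                                           
                                           
                                           
                                           
                                           
                                           


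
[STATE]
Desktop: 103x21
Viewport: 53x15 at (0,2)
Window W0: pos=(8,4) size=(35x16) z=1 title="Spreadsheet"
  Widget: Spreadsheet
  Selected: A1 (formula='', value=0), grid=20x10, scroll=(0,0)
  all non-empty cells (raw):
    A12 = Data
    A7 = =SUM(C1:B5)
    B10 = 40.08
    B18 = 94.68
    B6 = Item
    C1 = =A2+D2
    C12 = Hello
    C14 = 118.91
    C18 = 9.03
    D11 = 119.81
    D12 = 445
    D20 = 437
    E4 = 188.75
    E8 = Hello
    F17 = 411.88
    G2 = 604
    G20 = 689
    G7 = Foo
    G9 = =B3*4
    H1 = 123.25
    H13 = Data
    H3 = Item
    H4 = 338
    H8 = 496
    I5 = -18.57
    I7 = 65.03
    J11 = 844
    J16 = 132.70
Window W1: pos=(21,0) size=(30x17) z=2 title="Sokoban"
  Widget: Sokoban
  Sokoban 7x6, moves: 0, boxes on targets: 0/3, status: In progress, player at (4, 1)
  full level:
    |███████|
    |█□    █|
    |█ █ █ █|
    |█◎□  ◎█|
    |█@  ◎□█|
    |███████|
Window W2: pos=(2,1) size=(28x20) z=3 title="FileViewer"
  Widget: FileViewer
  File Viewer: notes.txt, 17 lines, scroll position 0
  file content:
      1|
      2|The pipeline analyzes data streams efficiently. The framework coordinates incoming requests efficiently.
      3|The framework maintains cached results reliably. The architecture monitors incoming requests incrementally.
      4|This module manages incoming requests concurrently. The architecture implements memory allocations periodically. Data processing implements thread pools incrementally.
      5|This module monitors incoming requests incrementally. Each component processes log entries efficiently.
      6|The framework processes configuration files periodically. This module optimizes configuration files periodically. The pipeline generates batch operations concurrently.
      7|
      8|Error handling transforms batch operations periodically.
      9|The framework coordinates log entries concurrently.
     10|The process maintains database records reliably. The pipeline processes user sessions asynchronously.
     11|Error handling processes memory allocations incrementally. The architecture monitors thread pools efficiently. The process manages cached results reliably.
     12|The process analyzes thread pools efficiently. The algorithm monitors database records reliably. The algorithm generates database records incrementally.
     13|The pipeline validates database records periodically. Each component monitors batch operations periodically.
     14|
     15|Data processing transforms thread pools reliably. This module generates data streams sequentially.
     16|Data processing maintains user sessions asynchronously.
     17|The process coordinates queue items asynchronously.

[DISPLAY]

  ┃ FileViewer               ┃────────────────────┨  
  ┠──────────────────────────┨                    ┃  
  ┃                         ▲┃                    ┃  
  ┃The pipeline analyzes dat█┃                    ┃  
  ┃The framework maintains c░┃                    ┃  
  ┃This module manages incom░┃                    ┃  
  ┃This module monitors inco░┃                    ┃  
  ┃The framework processes c░┃  0/3               ┃  
  ┃                         ░┃                    ┃  
  ┃Error handling transforms░┃                    ┃  
  ┃The framework coordinates░┃                    ┃  
  ┃The process maintains dat░┃                    ┃  
  ┃Error handling processes ░┃                    ┃  
  ┃The process analyzes thre░┃                    ┃  
  ┃The pipeline validates da░┃━━━━━━━━━━━━━━━━━━━━┛  


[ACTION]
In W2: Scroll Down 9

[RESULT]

  ┃ FileViewer               ┃────────────────────┨  
  ┠──────────────────────────┨                    ┃  
  ┃The pipeline analyzes dat▲┃                    ┃  
  ┃The framework maintains c░┃                    ┃  
  ┃This module manages incom░┃                    ┃  
  ┃This module monitors inco░┃                    ┃  
  ┃The framework processes c░┃                    ┃  
  ┃                         ░┃  0/3               ┃  
  ┃Error handling transforms░┃                    ┃  
  ┃The framework coordinates░┃                    ┃  
  ┃The process maintains dat░┃                    ┃  
  ┃Error handling processes ░┃                    ┃  
  ┃The process analyzes thre░┃                    ┃  
  ┃The pipeline validates da░┃                    ┃  
  ┃                         ░┃━━━━━━━━━━━━━━━━━━━━┛  


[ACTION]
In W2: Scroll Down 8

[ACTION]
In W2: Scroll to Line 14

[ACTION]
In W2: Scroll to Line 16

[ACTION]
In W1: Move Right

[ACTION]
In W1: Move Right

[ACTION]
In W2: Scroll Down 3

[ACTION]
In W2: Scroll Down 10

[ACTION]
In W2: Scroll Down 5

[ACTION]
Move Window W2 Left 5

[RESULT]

┃ FileViewer               ┃──────────────────────┨  
┠──────────────────────────┨█                     ┃  
┃The pipeline analyzes dat▲┃█                     ┃  
┃The framework maintains c░┃█                     ┃  
┃This module manages incom░┃█                     ┃  
┃This module monitors inco░┃█                     ┃  
┃The framework processes c░┃█                     ┃  
┃                         ░┃ 2  0/3               ┃  
┃Error handling transforms░┃                      ┃  
┃The framework coordinates░┃                      ┃  
┃The process maintains dat░┃                      ┃  
┃Error handling processes ░┃                      ┃  
┃The process analyzes thre░┃                      ┃  
┃The pipeline validates da░┃                      ┃  
┃                         ░┃━━━━━━━━━━━━━━━━━━━━━━┛  


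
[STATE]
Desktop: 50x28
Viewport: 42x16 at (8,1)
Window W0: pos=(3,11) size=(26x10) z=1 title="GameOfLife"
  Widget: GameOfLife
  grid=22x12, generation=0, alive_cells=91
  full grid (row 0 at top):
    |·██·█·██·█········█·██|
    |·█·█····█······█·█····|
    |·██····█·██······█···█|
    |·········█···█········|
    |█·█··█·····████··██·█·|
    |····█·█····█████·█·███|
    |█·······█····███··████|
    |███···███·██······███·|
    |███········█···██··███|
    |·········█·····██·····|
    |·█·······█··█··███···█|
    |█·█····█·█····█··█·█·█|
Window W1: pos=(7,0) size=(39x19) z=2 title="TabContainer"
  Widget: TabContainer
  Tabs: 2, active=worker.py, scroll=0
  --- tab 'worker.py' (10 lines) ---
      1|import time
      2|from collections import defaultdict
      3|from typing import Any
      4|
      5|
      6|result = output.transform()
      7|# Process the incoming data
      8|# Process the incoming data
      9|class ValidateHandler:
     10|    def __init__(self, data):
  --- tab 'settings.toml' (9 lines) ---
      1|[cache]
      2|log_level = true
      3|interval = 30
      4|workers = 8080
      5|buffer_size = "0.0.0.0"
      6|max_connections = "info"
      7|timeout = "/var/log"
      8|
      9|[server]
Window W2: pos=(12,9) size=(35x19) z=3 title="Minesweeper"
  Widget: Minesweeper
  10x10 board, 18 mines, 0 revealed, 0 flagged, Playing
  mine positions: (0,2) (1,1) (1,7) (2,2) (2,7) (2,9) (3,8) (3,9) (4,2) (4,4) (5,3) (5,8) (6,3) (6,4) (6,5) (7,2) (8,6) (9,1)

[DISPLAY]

 TabContainer                        ┃    
─────────────────────────────────────┨    
[worker.py]│ settings.toml           ┃    
─────────────────────────────────────┃    
import time                          ┃    
from collections import defaultdict  ┃    
from typing import Any               ┃    
                                     ┃    
    ┏━━━━━━━━━━━━━━━━━━━━━━━━━━━━━━━━━┓   
resu┃ Minesweeper                     ┃   
# Pr┠─────────────────────────────────┨   
# Pr┃■■■■■■■■■■                       ┃   
clas┃■■■■■■■■■■                       ┃   
    ┃■■■■■■■■■■                       ┃   
    ┃■■■■■■■■■■                       ┃   
    ┃■■■■■■■■■■                       ┃   


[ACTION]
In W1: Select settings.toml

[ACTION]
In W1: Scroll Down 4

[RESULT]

 TabContainer                        ┃    
─────────────────────────────────────┨    
 worker.py │[settings.toml]          ┃    
─────────────────────────────────────┃    
buffer_size = "0.0.0.0"              ┃    
max_connections = "info"             ┃    
timeout = "/var/log"                 ┃    
                                     ┃    
[ser┏━━━━━━━━━━━━━━━━━━━━━━━━━━━━━━━━━┓   
    ┃ Minesweeper                     ┃   
    ┠─────────────────────────────────┨   
    ┃■■■■■■■■■■                       ┃   
    ┃■■■■■■■■■■                       ┃   
    ┃■■■■■■■■■■                       ┃   
    ┃■■■■■■■■■■                       ┃   
    ┃■■■■■■■■■■                       ┃   


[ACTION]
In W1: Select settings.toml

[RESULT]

 TabContainer                        ┃    
─────────────────────────────────────┨    
 worker.py │[settings.toml]          ┃    
─────────────────────────────────────┃    
[cache]                              ┃    
log_level = true                     ┃    
interval = 30                        ┃    
workers = 8080                       ┃    
buff┏━━━━━━━━━━━━━━━━━━━━━━━━━━━━━━━━━┓   
max_┃ Minesweeper                     ┃   
time┠─────────────────────────────────┨   
    ┃■■■■■■■■■■                       ┃   
[ser┃■■■■■■■■■■                       ┃   
    ┃■■■■■■■■■■                       ┃   
    ┃■■■■■■■■■■                       ┃   
    ┃■■■■■■■■■■                       ┃   


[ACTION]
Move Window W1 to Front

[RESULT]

 TabContainer                        ┃    
─────────────────────────────────────┨    
 worker.py │[settings.toml]          ┃    
─────────────────────────────────────┃    
[cache]                              ┃    
log_level = true                     ┃    
interval = 30                        ┃    
workers = 8080                       ┃    
buffer_size = "0.0.0.0"              ┃┓   
max_connections = "info"             ┃┃   
timeout = "/var/log"                 ┃┨   
                                     ┃┃   
[server]                             ┃┃   
                                     ┃┃   
                                     ┃┃   
                                     ┃┃   


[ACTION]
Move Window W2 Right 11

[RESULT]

 TabContainer                        ┃    
─────────────────────────────────────┨    
 worker.py │[settings.toml]          ┃    
─────────────────────────────────────┃    
[cache]                              ┃    
log_level = true                     ┃    
interval = 30                        ┃    
workers = 8080                       ┃    
buffer_size = "0.0.0.0"              ┃━━━┓
max_connections = "info"             ┃   ┃
timeout = "/var/log"                 ┃───┨
                                     ┃   ┃
[server]                             ┃   ┃
                                     ┃   ┃
                                     ┃   ┃
                                     ┃   ┃


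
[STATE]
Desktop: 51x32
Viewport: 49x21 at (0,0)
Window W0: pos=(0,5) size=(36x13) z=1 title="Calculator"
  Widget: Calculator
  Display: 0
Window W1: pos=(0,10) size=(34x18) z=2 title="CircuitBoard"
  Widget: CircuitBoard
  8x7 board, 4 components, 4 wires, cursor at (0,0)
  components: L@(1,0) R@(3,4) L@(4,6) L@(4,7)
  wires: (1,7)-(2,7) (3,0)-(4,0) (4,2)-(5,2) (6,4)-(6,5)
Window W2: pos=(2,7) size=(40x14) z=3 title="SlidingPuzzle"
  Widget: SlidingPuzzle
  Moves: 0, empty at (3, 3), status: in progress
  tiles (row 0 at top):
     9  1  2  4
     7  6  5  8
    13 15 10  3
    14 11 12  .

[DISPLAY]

                                                 
                                                 
                                                 
                                                 
                                                 
┏━━━━━━━━━━━━━━━━━━━━━━━━━━━━━━━━━━┓             
┃ Calculator                       ┃             
┠─┏━━━━━━━━━━━━━━━━━━━━━━━━━━━━━━━━━━━━━━┓       
┃ ┃ SlidingPuzzle                        ┃       
┃┌┠──────────────────────────────────────┨       
┏━┃┌────┬────┬────┬────┐                 ┃       
┃ ┃│  9 │  1 │  2 │  4 │                 ┃       
┠─┃├────┼────┼────┼────┤                 ┃       
┃ ┃│  7 │  6 │  5 │  8 │                 ┃       
┃0┃├────┼────┼────┼────┤                 ┃       
┃ ┃│ 13 │ 15 │ 10 │  3 │                 ┃       
┃1┃├────┼────┼────┼────┤                 ┃       
┃ ┃│ 14 │ 11 │ 12 │    │                 ┃       
┃2┃└────┴────┴────┴────┘                 ┃       
┃ ┃Moves: 0                              ┃       
┃3┗━━━━━━━━━━━━━━━━━━━━━━━━━━━━━━━━━━━━━━┛       


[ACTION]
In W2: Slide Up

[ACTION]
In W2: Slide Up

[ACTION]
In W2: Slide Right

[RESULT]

                                                 
                                                 
                                                 
                                                 
                                                 
┏━━━━━━━━━━━━━━━━━━━━━━━━━━━━━━━━━━┓             
┃ Calculator                       ┃             
┠─┏━━━━━━━━━━━━━━━━━━━━━━━━━━━━━━━━━━━━━━┓       
┃ ┃ SlidingPuzzle                        ┃       
┃┌┠──────────────────────────────────────┨       
┏━┃┌────┬────┬────┬────┐                 ┃       
┃ ┃│  9 │  1 │  2 │  4 │                 ┃       
┠─┃├────┼────┼────┼────┤                 ┃       
┃ ┃│  7 │  6 │  5 │  8 │                 ┃       
┃0┃├────┼────┼────┼────┤                 ┃       
┃ ┃│ 13 │ 15 │ 10 │  3 │                 ┃       
┃1┃├────┼────┼────┼────┤                 ┃       
┃ ┃│ 14 │ 11 │    │ 12 │                 ┃       
┃2┃└────┴────┴────┴────┘                 ┃       
┃ ┃Moves: 1                              ┃       
┃3┗━━━━━━━━━━━━━━━━━━━━━━━━━━━━━━━━━━━━━━┛       


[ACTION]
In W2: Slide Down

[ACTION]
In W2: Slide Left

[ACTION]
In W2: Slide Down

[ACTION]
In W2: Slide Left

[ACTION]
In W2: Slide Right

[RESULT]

                                                 
                                                 
                                                 
                                                 
                                                 
┏━━━━━━━━━━━━━━━━━━━━━━━━━━━━━━━━━━┓             
┃ Calculator                       ┃             
┠─┏━━━━━━━━━━━━━━━━━━━━━━━━━━━━━━━━━━━━━━┓       
┃ ┃ SlidingPuzzle                        ┃       
┃┌┠──────────────────────────────────────┨       
┏━┃┌────┬────┬────┬────┐                 ┃       
┃ ┃│  9 │  1 │  2 │  4 │                 ┃       
┠─┃├────┼────┼────┼────┤                 ┃       
┃ ┃│  7 │  6 │    │  5 │                 ┃       
┃0┃├────┼────┼────┼────┤                 ┃       
┃ ┃│ 13 │ 15 │  3 │  8 │                 ┃       
┃1┃├────┼────┼────┼────┤                 ┃       
┃ ┃│ 14 │ 11 │ 10 │ 12 │                 ┃       
┃2┃└────┴────┴────┴────┘                 ┃       
┃ ┃Moves: 5                              ┃       
┃3┗━━━━━━━━━━━━━━━━━━━━━━━━━━━━━━━━━━━━━━┛       


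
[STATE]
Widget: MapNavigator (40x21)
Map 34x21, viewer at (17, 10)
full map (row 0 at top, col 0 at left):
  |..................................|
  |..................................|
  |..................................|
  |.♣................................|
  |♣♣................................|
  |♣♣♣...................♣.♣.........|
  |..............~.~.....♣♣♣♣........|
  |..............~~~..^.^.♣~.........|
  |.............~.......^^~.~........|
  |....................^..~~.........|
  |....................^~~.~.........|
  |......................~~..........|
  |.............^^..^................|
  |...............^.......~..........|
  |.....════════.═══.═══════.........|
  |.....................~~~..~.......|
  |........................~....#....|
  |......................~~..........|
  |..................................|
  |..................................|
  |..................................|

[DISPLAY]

   ..................................   
   ..................................   
   ..................................   
   .♣................................   
   ♣♣................................   
   ♣♣♣...................♣.♣.........   
   ..............~.~.....♣♣♣♣........   
   ..............~~~..^.^.♣~.........   
   .............~.......^^~.~........   
   ....................^..~~.........   
   .................@..^~~.~.........   
   ......................~~..........   
   .............^^..^................   
   ...............^.......~..........   
   .....════════.═══.═══════.........   
   .....................~~~..~.......   
   ........................~....#....   
   ......................~~..........   
   ..................................   
   ..................................   
   ..................................   


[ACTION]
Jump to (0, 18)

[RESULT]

                    .............~......
                    ....................
                    ....................
                    ....................
                    .............^^..^..
                    ...............^....
                    .....════════.═══.══
                    ....................
                    ....................
                    ....................
                    @...................
                    ....................
                    ....................
                                        
                                        
                                        
                                        
                                        
                                        
                                        
                                        


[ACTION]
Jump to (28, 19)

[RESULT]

............^..~~.........              
............^~~.~.........              
..............~~..........              
.....^^..^................              
.......^.......~..........              
═════.═══.═══════.........              
.............~~~..~.......              
................~....#....              
..............~~..........              
..........................              
....................@.....              
..........................              
                                        
                                        
                                        
                                        
                                        
                                        
                                        
                                        
                                        


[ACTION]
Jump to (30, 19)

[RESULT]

..........^..~~.........                
..........^~~.~.........                
............~~..........                
...^^..^................                
.....^.......~..........                
═══.═══.═══════.........                
...........~~~..~.......                
..............~....#....                
............~~..........                
........................                
....................@...                
........................                
                                        
                                        
                                        
                                        
                                        
                                        
                                        
                                        
                                        


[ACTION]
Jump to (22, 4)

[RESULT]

                                        
                                        
                                        
                                        
                                        
                                        
................................        
................................        
................................        
................................        
....................@...........        
♣...................♣.♣.........        
............~.~.....♣♣♣♣........        
............~~~..^.^.♣~.........        
...........~.......^^~.~........        
..................^..~~.........        
..................^~~.~.........        
....................~~..........        
...........^^..^................        
.............^.......~..........        
...════════.═══.═══════.........        


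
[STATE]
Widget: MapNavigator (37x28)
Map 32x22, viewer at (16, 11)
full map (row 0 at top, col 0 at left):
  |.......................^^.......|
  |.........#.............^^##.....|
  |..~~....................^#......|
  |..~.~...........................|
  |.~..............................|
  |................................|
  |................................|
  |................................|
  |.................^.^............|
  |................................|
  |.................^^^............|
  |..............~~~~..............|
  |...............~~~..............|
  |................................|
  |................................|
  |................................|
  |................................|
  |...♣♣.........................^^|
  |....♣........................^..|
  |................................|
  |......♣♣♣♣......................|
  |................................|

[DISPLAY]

                                     
                                     
                                     
  .......................^^.......   
  .........#.............^^##.....   
  ..~~....................^#......   
  ..~.~...........................   
  .~..............................   
  ................................   
  ................................   
  ................................   
  .................^.^............   
  ................................   
  .................^^^............   
  ..............~~@~..............   
  ...............~~~..............   
  ................................   
  ................................   
  ................................   
  ................................   
  ...♣♣.........................^^   
  ....♣........................^..   
  ................................   
  ......♣♣♣♣......................   
  ................................   
                                     
                                     
                                     


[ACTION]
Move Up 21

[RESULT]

                                     
                                     
                                     
                                     
                                     
                                     
                                     
                                     
                                     
                                     
                                     
                                     
                                     
                                     
  ................@......^^.......   
  .........#.............^^##.....   
  ..~~....................^#......   
  ..~.~...........................   
  .~..............................   
  ................................   
  ................................   
  ................................   
  .................^.^............   
  ................................   
  .................^^^............   
  ..............~~~~..............   
  ...............~~~..............   
  ................................   


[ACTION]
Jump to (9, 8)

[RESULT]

                                     
                                     
                                     
                                     
                                     
                                     
         .......................^^...
         .........#.............^^##.
         ..~~....................^#..
         ..~.~.......................
         .~..........................
         ............................
         ............................
         ............................
         .........@.......^.^........
         ............................
         .................^^^........
         ..............~~~~..........
         ...............~~~..........
         ............................
         ............................
         ............................
         ............................
         ...♣♣.......................
         ....♣.......................
         ............................
         ......♣♣♣♣..................
         ............................


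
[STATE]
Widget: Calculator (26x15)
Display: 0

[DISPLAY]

                         0
┌───┬───┬───┬───┐         
│ 7 │ 8 │ 9 │ ÷ │         
├───┼───┼───┼───┤         
│ 4 │ 5 │ 6 │ × │         
├───┼───┼───┼───┤         
│ 1 │ 2 │ 3 │ - │         
├───┼───┼───┼───┤         
│ 0 │ . │ = │ + │         
├───┼───┼───┼───┤         
│ C │ MC│ MR│ M+│         
└───┴───┴───┴───┘         
                          
                          
                          


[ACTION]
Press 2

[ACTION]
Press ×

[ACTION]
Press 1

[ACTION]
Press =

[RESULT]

                         2
┌───┬───┬───┬───┐         
│ 7 │ 8 │ 9 │ ÷ │         
├───┼───┼───┼───┤         
│ 4 │ 5 │ 6 │ × │         
├───┼───┼───┼───┤         
│ 1 │ 2 │ 3 │ - │         
├───┼───┼───┼───┤         
│ 0 │ . │ = │ + │         
├───┼───┼───┼───┤         
│ C │ MC│ MR│ M+│         
└───┴───┴───┴───┘         
                          
                          
                          


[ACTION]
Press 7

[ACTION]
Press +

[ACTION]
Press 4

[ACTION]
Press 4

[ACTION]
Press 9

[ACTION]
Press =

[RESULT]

                       456
┌───┬───┬───┬───┐         
│ 7 │ 8 │ 9 │ ÷ │         
├───┼───┼───┼───┤         
│ 4 │ 5 │ 6 │ × │         
├───┼───┼───┼───┤         
│ 1 │ 2 │ 3 │ - │         
├───┼───┼───┼───┤         
│ 0 │ . │ = │ + │         
├───┼───┼───┼───┤         
│ C │ MC│ MR│ M+│         
└───┴───┴───┴───┘         
                          
                          
                          


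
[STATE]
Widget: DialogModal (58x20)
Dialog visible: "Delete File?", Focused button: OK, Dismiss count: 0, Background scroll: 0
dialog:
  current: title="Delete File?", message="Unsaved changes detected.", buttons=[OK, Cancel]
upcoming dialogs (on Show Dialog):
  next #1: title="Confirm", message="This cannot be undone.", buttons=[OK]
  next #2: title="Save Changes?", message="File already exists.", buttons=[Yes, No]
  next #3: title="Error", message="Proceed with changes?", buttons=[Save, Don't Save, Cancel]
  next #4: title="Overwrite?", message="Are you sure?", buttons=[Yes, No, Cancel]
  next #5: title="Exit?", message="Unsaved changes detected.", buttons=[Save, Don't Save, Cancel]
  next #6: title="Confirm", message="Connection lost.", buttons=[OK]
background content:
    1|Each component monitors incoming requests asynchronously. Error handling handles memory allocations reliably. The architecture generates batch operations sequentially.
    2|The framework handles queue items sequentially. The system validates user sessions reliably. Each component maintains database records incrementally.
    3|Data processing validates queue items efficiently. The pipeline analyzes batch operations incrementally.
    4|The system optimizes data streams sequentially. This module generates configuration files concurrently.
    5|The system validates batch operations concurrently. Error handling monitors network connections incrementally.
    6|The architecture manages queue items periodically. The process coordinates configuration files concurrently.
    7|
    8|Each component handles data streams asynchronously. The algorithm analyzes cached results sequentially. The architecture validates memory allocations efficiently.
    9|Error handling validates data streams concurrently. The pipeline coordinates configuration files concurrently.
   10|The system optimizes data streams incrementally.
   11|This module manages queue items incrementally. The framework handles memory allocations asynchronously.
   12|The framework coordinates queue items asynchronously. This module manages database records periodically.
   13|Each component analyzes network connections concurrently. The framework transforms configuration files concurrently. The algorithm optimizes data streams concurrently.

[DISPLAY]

Each component monitors incoming requests asynchronously. 
The framework handles queue items sequentially. The system
Data processing validates queue items efficiently. The pip
The system optimizes data streams sequentially. This modul
The system validates batch operations concurrently. Error 
The architecture manages queue items periodically. The pro
                                                          
Each component┌───────────────────────────┐onously. The al
Error handling│        Delete File?       │rrently. The pi
The system opt│ Unsaved changes detected. │ally.          
This module ma│       [OK]  Cancel        │ly. The framewo
The framework └───────────────────────────┘hronously. This
Each component analyzes network connections concurrently. 
                                                          
                                                          
                                                          
                                                          
                                                          
                                                          
                                                          


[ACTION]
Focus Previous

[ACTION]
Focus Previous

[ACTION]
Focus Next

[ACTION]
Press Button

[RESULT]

Each component monitors incoming requests asynchronously. 
The framework handles queue items sequentially. The system
Data processing validates queue items efficiently. The pip
The system optimizes data streams sequentially. This modul
The system validates batch operations concurrently. Error 
The architecture manages queue items periodically. The pro
                                                          
Each component handles data streams asynchronously. The al
Error handling validates data streams concurrently. The pi
The system optimizes data streams incrementally.          
This module manages queue items incrementally. The framewo
The framework coordinates queue items asynchronously. This
Each component analyzes network connections concurrently. 
                                                          
                                                          
                                                          
                                                          
                                                          
                                                          
                                                          
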